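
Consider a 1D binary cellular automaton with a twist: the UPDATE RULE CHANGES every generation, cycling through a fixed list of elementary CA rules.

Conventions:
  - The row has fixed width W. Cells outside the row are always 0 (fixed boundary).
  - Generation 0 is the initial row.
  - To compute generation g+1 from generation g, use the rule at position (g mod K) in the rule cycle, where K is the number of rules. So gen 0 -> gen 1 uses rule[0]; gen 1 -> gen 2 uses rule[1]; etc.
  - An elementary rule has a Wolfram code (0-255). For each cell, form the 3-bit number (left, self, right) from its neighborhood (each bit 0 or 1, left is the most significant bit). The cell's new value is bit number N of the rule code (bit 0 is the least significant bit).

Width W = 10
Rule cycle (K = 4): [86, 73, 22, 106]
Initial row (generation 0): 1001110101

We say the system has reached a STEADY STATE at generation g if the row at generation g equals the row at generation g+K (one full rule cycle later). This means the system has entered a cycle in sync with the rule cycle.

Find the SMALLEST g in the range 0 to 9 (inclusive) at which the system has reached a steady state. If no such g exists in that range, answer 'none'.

Answer: 8

Derivation:
Gen 0: 1001110101
Gen 1 (rule 86): 1110010101
Gen 2 (rule 73): 1010000000
Gen 3 (rule 22): 1011000000
Gen 4 (rule 106): 0111000000
Gen 5 (rule 86): 1001100000
Gen 6 (rule 73): 0001101111
Gen 7 (rule 22): 0010000000
Gen 8 (rule 106): 0100000000
Gen 9 (rule 86): 1110000000
Gen 10 (rule 73): 1010111111
Gen 11 (rule 22): 1010000000
Gen 12 (rule 106): 0100000000
Gen 13 (rule 86): 1110000000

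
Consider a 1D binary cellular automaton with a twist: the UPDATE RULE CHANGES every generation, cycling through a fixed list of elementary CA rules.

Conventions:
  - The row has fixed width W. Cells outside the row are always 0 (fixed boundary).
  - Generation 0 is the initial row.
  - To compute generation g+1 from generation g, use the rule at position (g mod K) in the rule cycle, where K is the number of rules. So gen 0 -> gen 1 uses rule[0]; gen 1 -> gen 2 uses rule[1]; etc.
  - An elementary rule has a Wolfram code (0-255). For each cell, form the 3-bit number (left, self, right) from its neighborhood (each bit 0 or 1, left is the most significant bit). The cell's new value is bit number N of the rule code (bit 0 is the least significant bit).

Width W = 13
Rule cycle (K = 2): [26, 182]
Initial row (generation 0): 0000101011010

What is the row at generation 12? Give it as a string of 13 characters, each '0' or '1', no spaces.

Gen 0: 0000101011010
Gen 1 (rule 26): 0001000010001
Gen 2 (rule 182): 0011100111011
Gen 3 (rule 26): 0110011100010
Gen 4 (rule 182): 1001101010111
Gen 5 (rule 26): 0111000000100
Gen 6 (rule 182): 1010100001110
Gen 7 (rule 26): 0000010011001
Gen 8 (rule 182): 0000111100111
Gen 9 (rule 26): 0001100011100
Gen 10 (rule 182): 0010010101010
Gen 11 (rule 26): 0101100000001
Gen 12 (rule 182): 1110010000011

Answer: 1110010000011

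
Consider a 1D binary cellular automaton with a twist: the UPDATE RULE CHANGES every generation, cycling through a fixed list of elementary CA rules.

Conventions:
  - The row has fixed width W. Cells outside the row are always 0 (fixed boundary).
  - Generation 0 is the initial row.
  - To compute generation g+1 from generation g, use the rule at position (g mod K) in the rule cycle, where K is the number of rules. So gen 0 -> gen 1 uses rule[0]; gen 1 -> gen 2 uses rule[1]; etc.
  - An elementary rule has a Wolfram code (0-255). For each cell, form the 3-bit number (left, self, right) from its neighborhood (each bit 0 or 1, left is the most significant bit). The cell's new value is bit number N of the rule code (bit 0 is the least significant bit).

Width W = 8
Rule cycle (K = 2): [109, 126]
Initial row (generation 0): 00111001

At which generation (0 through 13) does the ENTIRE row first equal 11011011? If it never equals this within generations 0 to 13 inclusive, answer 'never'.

Gen 0: 00111001
Gen 1 (rule 109): 10101001
Gen 2 (rule 126): 11111111
Gen 3 (rule 109): 10000001
Gen 4 (rule 126): 11000011
Gen 5 (rule 109): 11011011
Gen 6 (rule 126): 11111111
Gen 7 (rule 109): 10000001
Gen 8 (rule 126): 11000011
Gen 9 (rule 109): 11011011
Gen 10 (rule 126): 11111111
Gen 11 (rule 109): 10000001
Gen 12 (rule 126): 11000011
Gen 13 (rule 109): 11011011

Answer: 5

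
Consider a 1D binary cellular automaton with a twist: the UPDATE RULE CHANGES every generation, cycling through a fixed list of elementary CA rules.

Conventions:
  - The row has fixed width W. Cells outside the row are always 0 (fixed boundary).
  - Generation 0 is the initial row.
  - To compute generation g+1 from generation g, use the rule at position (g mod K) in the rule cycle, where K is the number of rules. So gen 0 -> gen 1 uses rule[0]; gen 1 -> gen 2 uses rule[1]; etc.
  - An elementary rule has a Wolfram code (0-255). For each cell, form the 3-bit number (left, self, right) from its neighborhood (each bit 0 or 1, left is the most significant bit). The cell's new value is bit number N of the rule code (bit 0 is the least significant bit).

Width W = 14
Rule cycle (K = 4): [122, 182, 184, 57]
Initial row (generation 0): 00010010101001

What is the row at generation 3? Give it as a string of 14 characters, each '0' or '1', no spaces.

Gen 0: 00010010101001
Gen 1 (rule 122): 00101101010110
Gen 2 (rule 182): 01110011111001
Gen 3 (rule 184): 01101011110100

Answer: 01101011110100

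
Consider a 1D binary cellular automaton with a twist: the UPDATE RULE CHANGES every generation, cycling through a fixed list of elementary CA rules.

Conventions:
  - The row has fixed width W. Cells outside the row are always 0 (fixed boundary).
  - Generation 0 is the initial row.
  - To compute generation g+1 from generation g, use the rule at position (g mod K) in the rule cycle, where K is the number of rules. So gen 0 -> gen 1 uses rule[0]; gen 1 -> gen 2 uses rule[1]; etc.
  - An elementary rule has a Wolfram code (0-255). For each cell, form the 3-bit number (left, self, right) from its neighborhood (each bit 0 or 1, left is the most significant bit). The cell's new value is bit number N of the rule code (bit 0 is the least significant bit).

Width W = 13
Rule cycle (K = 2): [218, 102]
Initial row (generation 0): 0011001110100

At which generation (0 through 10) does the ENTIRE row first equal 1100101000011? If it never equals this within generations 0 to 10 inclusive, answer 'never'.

Gen 0: 0011001110100
Gen 1 (rule 218): 0111111110010
Gen 2 (rule 102): 1000000010110
Gen 3 (rule 218): 0100000100111
Gen 4 (rule 102): 1100001101001
Gen 5 (rule 218): 1110011100110
Gen 6 (rule 102): 0010100101010
Gen 7 (rule 218): 0100011000001
Gen 8 (rule 102): 1100101000011
Gen 9 (rule 218): 1111000100111
Gen 10 (rule 102): 0001001101001

Answer: 8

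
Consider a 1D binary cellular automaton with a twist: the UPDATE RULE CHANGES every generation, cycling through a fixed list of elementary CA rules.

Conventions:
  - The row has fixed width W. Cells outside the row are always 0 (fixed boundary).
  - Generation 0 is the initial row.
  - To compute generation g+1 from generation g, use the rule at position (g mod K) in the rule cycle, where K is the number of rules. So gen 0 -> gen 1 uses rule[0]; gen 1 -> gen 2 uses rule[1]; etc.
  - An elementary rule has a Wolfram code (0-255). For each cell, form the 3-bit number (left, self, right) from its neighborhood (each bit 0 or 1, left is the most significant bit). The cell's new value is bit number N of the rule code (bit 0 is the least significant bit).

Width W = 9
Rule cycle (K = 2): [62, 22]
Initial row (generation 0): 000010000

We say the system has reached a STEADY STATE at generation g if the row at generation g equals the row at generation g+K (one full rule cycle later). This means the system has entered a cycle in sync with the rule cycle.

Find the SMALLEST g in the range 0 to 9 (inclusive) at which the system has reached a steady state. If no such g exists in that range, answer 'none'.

Answer: none

Derivation:
Gen 0: 000010000
Gen 1 (rule 62): 000111000
Gen 2 (rule 22): 001000100
Gen 3 (rule 62): 011101110
Gen 4 (rule 22): 100000001
Gen 5 (rule 62): 110000011
Gen 6 (rule 22): 001000100
Gen 7 (rule 62): 011101110
Gen 8 (rule 22): 100000001
Gen 9 (rule 62): 110000011
Gen 10 (rule 22): 001000100
Gen 11 (rule 62): 011101110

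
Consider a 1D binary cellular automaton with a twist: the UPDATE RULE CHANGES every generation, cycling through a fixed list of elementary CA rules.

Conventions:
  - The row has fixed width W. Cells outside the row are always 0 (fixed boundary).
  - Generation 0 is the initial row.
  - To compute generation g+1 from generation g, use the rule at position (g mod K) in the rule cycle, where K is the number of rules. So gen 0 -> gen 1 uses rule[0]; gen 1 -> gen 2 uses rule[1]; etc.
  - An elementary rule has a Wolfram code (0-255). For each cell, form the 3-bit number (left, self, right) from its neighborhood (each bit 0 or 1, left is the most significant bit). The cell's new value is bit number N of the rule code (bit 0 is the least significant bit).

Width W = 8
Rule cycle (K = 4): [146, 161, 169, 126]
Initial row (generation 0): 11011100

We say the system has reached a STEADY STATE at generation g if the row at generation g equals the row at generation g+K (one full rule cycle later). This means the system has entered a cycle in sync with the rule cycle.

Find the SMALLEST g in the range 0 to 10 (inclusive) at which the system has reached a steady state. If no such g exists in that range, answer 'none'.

Answer: 6

Derivation:
Gen 0: 11011100
Gen 1 (rule 146): 00001010
Gen 2 (rule 161): 11100100
Gen 3 (rule 169): 11000001
Gen 4 (rule 126): 11100011
Gen 5 (rule 146): 01010100
Gen 6 (rule 161): 00101001
Gen 7 (rule 169): 10010000
Gen 8 (rule 126): 11111000
Gen 9 (rule 146): 01110100
Gen 10 (rule 161): 00101001
Gen 11 (rule 169): 10010000
Gen 12 (rule 126): 11111000
Gen 13 (rule 146): 01110100
Gen 14 (rule 161): 00101001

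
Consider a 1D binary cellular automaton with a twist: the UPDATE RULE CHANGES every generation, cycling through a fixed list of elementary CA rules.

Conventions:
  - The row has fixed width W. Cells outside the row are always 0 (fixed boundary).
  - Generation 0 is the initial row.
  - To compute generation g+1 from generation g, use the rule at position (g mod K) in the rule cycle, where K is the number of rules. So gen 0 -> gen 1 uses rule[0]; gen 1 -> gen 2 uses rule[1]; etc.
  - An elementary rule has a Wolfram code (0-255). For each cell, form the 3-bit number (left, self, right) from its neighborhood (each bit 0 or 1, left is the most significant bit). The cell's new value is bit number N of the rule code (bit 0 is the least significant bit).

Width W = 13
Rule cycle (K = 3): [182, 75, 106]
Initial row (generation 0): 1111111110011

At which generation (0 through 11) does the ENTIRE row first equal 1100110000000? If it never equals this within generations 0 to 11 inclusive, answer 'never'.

Answer: 8

Derivation:
Gen 0: 1111111110011
Gen 1 (rule 182): 0111111101100
Gen 2 (rule 75): 1100000101101
Gen 3 (rule 106): 1100001011110
Gen 4 (rule 182): 0010011101101
Gen 5 (rule 75): 1100110101100
Gen 6 (rule 106): 1101111011100
Gen 7 (rule 182): 0010110101010
Gen 8 (rule 75): 1100110000000
Gen 9 (rule 106): 1101110000000
Gen 10 (rule 182): 0010101000000
Gen 11 (rule 75): 1100000011111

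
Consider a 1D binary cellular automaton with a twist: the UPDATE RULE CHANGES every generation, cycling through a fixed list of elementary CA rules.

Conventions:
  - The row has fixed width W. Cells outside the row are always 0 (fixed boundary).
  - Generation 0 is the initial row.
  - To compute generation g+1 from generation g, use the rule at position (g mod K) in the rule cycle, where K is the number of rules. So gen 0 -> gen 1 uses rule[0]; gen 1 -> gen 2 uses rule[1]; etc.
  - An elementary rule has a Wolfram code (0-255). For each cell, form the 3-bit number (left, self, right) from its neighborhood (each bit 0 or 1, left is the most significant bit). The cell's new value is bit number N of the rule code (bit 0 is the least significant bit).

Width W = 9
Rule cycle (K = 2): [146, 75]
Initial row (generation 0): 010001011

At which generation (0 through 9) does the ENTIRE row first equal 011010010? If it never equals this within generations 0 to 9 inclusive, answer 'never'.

Gen 0: 010001011
Gen 1 (rule 146): 101010000
Gen 2 (rule 75): 000000111
Gen 3 (rule 146): 000001010
Gen 4 (rule 75): 111110000
Gen 5 (rule 146): 011101000
Gen 6 (rule 75): 110100011
Gen 7 (rule 146): 000010100
Gen 8 (rule 75): 111100001
Gen 9 (rule 146): 011010010

Answer: 9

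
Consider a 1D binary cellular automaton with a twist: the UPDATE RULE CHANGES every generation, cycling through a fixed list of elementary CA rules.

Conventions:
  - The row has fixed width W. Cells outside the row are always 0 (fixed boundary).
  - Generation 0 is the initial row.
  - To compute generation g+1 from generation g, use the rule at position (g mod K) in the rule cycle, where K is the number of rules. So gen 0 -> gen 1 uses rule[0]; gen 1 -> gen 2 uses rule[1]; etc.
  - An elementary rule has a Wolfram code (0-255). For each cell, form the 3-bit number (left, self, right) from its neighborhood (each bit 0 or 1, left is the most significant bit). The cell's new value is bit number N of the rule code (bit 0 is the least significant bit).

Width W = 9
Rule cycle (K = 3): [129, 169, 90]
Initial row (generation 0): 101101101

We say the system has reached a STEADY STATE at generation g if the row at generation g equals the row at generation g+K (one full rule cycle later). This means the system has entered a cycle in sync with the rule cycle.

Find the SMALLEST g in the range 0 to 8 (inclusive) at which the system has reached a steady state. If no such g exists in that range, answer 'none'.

Answer: none

Derivation:
Gen 0: 101101101
Gen 1 (rule 129): 000000000
Gen 2 (rule 169): 111111111
Gen 3 (rule 90): 100000001
Gen 4 (rule 129): 001111100
Gen 5 (rule 169): 101111001
Gen 6 (rule 90): 001001110
Gen 7 (rule 129): 100000100
Gen 8 (rule 169): 001110001
Gen 9 (rule 90): 011011010
Gen 10 (rule 129): 000000000
Gen 11 (rule 169): 111111111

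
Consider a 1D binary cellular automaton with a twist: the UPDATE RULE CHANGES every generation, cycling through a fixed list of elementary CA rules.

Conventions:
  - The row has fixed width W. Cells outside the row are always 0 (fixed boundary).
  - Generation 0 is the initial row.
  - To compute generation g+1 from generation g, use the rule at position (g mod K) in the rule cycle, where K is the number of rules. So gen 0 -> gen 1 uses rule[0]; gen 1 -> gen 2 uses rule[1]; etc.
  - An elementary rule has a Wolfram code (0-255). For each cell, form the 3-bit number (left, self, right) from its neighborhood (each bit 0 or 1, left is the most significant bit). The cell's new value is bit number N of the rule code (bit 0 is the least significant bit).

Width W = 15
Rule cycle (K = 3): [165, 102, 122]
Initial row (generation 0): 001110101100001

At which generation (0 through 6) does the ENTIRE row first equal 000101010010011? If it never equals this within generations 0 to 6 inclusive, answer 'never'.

Answer: 4

Derivation:
Gen 0: 001110101100001
Gen 1 (rule 165): 100101110001101
Gen 2 (rule 102): 101110010010111
Gen 3 (rule 122): 011011101101101
Gen 4 (rule 165): 000101010010011
Gen 5 (rule 102): 001111110110101
Gen 6 (rule 122): 011000011111010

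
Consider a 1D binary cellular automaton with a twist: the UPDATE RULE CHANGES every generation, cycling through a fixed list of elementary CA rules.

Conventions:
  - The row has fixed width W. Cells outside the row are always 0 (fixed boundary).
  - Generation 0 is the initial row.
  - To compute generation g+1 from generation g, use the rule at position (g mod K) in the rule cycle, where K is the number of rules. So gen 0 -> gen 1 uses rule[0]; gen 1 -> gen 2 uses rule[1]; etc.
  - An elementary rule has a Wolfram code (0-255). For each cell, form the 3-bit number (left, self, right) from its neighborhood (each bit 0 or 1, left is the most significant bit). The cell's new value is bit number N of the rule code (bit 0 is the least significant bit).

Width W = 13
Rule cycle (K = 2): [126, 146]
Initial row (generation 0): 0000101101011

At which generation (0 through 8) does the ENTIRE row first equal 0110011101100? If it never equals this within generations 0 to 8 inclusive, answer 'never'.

Answer: never

Derivation:
Gen 0: 0000101101011
Gen 1 (rule 126): 0001111111111
Gen 2 (rule 146): 0010111111110
Gen 3 (rule 126): 0111100000011
Gen 4 (rule 146): 1011010000100
Gen 5 (rule 126): 1111111001110
Gen 6 (rule 146): 0111110110101
Gen 7 (rule 126): 1100011111111
Gen 8 (rule 146): 0010101111110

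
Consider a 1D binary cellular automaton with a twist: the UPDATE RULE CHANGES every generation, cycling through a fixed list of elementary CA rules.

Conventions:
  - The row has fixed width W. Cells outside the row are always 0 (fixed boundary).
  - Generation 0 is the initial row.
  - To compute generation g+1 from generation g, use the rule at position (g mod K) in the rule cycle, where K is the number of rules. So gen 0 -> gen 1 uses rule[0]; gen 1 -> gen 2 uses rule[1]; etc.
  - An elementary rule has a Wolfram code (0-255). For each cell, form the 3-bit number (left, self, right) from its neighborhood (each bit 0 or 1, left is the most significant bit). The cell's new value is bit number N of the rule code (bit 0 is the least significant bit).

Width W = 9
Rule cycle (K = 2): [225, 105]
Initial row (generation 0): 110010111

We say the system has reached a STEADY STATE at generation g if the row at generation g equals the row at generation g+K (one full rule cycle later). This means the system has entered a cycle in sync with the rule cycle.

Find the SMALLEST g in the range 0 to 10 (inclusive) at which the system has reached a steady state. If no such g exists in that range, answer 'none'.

Gen 0: 110010111
Gen 1 (rule 225): 010001011
Gen 2 (rule 105): 000100111
Gen 3 (rule 225): 110000011
Gen 4 (rule 105): 110111011
Gen 5 (rule 225): 011011101
Gen 6 (rule 105): 011110110
Gen 7 (rule 225): 001111010
Gen 8 (rule 105): 101001100
Gen 9 (rule 225): 010000101
Gen 10 (rule 105): 000110010
Gen 11 (rule 225): 110010000
Gen 12 (rule 105): 110000111

Answer: none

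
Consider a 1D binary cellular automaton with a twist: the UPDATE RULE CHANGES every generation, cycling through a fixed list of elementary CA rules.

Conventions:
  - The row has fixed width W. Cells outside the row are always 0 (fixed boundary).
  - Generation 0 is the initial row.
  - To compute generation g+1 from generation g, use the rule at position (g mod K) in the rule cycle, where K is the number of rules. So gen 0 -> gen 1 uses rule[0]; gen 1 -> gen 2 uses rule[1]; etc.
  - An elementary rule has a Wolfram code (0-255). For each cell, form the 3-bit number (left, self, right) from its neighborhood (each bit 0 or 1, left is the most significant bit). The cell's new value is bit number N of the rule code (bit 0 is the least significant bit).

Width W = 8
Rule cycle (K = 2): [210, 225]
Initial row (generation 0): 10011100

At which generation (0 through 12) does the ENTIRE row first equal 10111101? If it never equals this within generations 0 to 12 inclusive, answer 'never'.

Answer: never

Derivation:
Gen 0: 10011100
Gen 1 (rule 210): 01101110
Gen 2 (rule 225): 00110110
Gen 3 (rule 210): 01010011
Gen 4 (rule 225): 00100001
Gen 5 (rule 210): 01010010
Gen 6 (rule 225): 00100000
Gen 7 (rule 210): 01010000
Gen 8 (rule 225): 00100111
Gen 9 (rule 210): 01011011
Gen 10 (rule 225): 00101101
Gen 11 (rule 210): 01000100
Gen 12 (rule 225): 00010001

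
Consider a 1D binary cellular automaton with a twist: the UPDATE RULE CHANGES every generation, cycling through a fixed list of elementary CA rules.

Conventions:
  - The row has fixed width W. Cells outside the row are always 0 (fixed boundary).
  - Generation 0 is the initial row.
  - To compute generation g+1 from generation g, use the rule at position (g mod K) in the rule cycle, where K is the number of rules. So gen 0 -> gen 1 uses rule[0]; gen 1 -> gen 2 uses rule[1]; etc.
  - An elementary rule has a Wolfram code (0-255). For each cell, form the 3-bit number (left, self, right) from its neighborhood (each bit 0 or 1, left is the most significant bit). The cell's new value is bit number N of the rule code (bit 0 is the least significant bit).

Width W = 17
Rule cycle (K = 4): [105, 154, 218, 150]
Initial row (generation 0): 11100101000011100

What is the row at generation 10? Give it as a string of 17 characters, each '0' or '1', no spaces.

Answer: 11100111000001101

Derivation:
Gen 0: 11100101000011100
Gen 1 (rule 105): 10100010011010101
Gen 2 (rule 154): 00010101110000000
Gen 3 (rule 218): 00100001111000000
Gen 4 (rule 150): 01110010110100000
Gen 5 (rule 105): 01010001111001111
Gen 6 (rule 154): 10001011110111110
Gen 7 (rule 218): 01010011110111111
Gen 8 (rule 150): 11011101100011110
Gen 9 (rule 105): 11110111101010010
Gen 10 (rule 154): 11100111000001101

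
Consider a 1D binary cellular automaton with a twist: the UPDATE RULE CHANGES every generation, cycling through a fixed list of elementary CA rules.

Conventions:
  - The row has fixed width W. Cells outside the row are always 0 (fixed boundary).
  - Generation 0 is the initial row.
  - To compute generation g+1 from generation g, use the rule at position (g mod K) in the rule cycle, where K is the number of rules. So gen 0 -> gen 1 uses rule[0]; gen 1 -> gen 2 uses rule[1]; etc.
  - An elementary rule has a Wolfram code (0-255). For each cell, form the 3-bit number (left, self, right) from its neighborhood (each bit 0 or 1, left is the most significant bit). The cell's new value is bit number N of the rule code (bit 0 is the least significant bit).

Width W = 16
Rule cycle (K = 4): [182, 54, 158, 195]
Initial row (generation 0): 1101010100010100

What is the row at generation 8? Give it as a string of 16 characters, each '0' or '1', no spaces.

Answer: 0111001111111000

Derivation:
Gen 0: 1101010100010100
Gen 1 (rule 182): 0011111110111110
Gen 2 (rule 54): 0100000001000001
Gen 3 (rule 158): 1110000011100011
Gen 4 (rule 195): 0110111101101101
Gen 5 (rule 182): 1001011010010011
Gen 6 (rule 54): 1111100111111100
Gen 7 (rule 158): 1111011111111010
Gen 8 (rule 195): 0111001111111000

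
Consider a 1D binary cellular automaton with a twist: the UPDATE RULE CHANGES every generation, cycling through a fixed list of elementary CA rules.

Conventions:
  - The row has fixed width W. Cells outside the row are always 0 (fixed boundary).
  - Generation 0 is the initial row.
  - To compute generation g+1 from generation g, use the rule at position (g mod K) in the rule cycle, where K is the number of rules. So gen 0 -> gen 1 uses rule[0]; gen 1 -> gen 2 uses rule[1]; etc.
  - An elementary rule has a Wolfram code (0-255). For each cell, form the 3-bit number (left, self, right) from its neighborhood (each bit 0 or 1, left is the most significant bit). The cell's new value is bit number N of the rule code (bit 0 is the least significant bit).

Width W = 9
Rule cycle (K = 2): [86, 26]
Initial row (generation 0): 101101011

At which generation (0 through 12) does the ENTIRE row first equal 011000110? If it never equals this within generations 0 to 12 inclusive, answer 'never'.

Gen 0: 101101011
Gen 1 (rule 86): 100101001
Gen 2 (rule 26): 011000110
Gen 3 (rule 86): 101101011
Gen 4 (rule 26): 001000010
Gen 5 (rule 86): 011100111
Gen 6 (rule 26): 110011100
Gen 7 (rule 86): 011100110
Gen 8 (rule 26): 110011101
Gen 9 (rule 86): 011100101
Gen 10 (rule 26): 110011000
Gen 11 (rule 86): 011101100
Gen 12 (rule 26): 110001010

Answer: 2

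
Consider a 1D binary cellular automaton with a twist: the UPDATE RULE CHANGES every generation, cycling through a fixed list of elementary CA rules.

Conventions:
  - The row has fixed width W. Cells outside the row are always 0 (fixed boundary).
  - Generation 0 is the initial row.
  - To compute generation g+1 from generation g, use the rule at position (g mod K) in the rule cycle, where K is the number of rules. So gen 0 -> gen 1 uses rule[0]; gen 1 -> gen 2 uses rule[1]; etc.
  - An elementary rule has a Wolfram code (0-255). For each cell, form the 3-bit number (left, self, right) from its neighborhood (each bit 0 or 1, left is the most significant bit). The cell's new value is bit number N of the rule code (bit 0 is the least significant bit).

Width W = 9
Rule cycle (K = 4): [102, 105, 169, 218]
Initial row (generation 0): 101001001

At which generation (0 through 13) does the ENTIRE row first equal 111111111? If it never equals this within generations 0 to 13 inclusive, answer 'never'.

Answer: 4

Derivation:
Gen 0: 101001001
Gen 1 (rule 102): 111011011
Gen 2 (rule 105): 101111111
Gen 3 (rule 169): 011111110
Gen 4 (rule 218): 111111111
Gen 5 (rule 102): 000000001
Gen 6 (rule 105): 111111100
Gen 7 (rule 169): 111111001
Gen 8 (rule 218): 111111110
Gen 9 (rule 102): 000000010
Gen 10 (rule 105): 111111000
Gen 11 (rule 169): 111110011
Gen 12 (rule 218): 111111111
Gen 13 (rule 102): 000000001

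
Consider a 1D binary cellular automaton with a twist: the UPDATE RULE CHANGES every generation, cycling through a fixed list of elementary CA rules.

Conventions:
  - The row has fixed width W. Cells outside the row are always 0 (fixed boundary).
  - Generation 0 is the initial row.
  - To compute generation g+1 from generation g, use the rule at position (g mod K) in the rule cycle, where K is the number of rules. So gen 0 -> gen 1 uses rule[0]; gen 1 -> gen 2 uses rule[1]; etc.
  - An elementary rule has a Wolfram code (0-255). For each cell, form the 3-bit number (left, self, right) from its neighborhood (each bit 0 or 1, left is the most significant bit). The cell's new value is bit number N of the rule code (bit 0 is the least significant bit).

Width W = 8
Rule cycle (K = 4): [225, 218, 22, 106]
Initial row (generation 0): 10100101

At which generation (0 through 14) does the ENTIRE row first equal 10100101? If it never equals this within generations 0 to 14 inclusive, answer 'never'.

Gen 0: 10100101
Gen 1 (rule 225): 01000010
Gen 2 (rule 218): 10100101
Gen 3 (rule 22): 10111101
Gen 4 (rule 106): 01100110
Gen 5 (rule 225): 00100010
Gen 6 (rule 218): 01010101
Gen 7 (rule 22): 11010101
Gen 8 (rule 106): 11101010
Gen 9 (rule 225): 01110100
Gen 10 (rule 218): 11110010
Gen 11 (rule 22): 00001111
Gen 12 (rule 106): 00011001
Gen 13 (rule 225): 11001000
Gen 14 (rule 218): 11110100

Answer: 0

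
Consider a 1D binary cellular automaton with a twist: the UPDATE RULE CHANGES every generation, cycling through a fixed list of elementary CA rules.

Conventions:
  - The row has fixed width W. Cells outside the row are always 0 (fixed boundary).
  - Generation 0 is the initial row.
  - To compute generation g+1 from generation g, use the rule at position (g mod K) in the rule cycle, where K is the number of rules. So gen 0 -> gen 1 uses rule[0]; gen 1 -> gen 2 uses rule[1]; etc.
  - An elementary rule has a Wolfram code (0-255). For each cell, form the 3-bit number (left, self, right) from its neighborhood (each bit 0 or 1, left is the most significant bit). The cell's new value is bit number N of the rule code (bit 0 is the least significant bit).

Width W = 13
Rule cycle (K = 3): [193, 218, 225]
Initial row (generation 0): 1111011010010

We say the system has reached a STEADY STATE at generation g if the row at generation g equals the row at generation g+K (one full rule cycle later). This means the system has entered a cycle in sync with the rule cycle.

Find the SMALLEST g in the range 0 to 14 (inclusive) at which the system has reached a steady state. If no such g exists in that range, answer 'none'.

Gen 0: 1111011010010
Gen 1 (rule 193): 0111001000000
Gen 2 (rule 218): 1111110100000
Gen 3 (rule 225): 0111111001111
Gen 4 (rule 193): 0011111000111
Gen 5 (rule 218): 0111111101111
Gen 6 (rule 225): 0011111110111
Gen 7 (rule 193): 1001111110011
Gen 8 (rule 218): 0111111111111
Gen 9 (rule 225): 0011111111111
Gen 10 (rule 193): 1001111111111
Gen 11 (rule 218): 0111111111111
Gen 12 (rule 225): 0011111111111
Gen 13 (rule 193): 1001111111111
Gen 14 (rule 218): 0111111111111
Gen 15 (rule 225): 0011111111111
Gen 16 (rule 193): 1001111111111
Gen 17 (rule 218): 0111111111111

Answer: 8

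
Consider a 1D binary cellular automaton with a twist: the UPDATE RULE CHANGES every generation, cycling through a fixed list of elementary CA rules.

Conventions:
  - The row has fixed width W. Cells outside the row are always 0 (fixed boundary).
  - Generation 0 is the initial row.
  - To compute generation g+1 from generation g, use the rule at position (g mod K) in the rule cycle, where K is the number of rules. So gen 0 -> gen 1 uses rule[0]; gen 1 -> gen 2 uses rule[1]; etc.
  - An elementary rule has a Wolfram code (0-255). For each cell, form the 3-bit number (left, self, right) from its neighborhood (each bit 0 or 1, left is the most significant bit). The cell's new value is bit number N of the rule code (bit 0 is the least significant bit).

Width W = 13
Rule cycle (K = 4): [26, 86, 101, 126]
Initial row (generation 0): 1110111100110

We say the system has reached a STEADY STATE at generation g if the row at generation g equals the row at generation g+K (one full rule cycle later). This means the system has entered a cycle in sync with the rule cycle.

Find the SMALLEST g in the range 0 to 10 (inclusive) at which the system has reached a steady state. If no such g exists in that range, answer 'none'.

Answer: 4

Derivation:
Gen 0: 1110111100110
Gen 1 (rule 26): 1000100011101
Gen 2 (rule 86): 1101110100101
Gen 3 (rule 101): 0110011100111
Gen 4 (rule 126): 1111110111101
Gen 5 (rule 26): 1000000100000
Gen 6 (rule 86): 1100001110000
Gen 7 (rule 101): 0101100010111
Gen 8 (rule 126): 1111110111101
Gen 9 (rule 26): 1000000100000
Gen 10 (rule 86): 1100001110000
Gen 11 (rule 101): 0101100010111
Gen 12 (rule 126): 1111110111101
Gen 13 (rule 26): 1000000100000
Gen 14 (rule 86): 1100001110000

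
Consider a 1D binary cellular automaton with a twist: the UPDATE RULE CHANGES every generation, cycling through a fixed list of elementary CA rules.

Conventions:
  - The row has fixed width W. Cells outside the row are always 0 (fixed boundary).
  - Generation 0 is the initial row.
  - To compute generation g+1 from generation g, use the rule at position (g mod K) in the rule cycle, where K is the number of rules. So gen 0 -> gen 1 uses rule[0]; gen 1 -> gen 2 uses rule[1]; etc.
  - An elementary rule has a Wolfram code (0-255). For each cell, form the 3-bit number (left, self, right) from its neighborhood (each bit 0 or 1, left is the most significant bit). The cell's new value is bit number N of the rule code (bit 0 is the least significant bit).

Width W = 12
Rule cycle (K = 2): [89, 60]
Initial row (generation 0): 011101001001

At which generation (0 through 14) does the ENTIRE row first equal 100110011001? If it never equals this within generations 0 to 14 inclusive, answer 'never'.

Answer: 13

Derivation:
Gen 0: 011101001001
Gen 1 (rule 89): 010100100100
Gen 2 (rule 60): 011110110110
Gen 3 (rule 89): 010010110111
Gen 4 (rule 60): 011011101100
Gen 5 (rule 89): 011010101111
Gen 6 (rule 60): 010111111000
Gen 7 (rule 89): 000100001111
Gen 8 (rule 60): 000110001000
Gen 9 (rule 89): 110111100111
Gen 10 (rule 60): 101100010100
Gen 11 (rule 89): 001111000011
Gen 12 (rule 60): 001000100010
Gen 13 (rule 89): 100110011001
Gen 14 (rule 60): 110101010101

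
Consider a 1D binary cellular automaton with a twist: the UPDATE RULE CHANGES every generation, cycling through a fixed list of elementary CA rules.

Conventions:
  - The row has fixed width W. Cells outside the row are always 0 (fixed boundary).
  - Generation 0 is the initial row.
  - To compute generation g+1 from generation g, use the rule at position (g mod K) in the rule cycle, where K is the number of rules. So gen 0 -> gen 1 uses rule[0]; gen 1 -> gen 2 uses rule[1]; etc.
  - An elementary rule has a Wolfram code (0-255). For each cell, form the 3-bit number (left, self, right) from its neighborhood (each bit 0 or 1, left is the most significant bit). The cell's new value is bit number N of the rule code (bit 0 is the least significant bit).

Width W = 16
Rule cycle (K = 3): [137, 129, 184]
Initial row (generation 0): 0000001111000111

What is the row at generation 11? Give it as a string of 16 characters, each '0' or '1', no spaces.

Answer: 0000011000100011

Derivation:
Gen 0: 0000001111000111
Gen 1 (rule 137): 1111101110010110
Gen 2 (rule 129): 0111000100000000
Gen 3 (rule 184): 0110100010000000
Gen 4 (rule 137): 0100001000111111
Gen 5 (rule 129): 0001100010011110
Gen 6 (rule 184): 0001010001011101
Gen 7 (rule 137): 1100000100011000
Gen 8 (rule 129): 0001110001000011
Gen 9 (rule 184): 0001101000100010
Gen 10 (rule 137): 1101000010001000
Gen 11 (rule 129): 0000011000100011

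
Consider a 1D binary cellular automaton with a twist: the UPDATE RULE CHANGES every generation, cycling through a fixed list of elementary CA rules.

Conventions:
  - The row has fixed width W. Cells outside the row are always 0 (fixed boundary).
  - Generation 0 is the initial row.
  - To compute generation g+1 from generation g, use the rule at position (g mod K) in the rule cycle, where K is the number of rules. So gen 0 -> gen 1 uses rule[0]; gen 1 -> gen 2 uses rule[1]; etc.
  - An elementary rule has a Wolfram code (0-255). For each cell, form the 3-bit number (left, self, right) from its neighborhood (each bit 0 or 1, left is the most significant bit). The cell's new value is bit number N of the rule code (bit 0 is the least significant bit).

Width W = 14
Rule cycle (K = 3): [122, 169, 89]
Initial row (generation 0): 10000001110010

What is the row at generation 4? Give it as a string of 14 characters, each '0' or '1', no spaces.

Gen 0: 10000001110010
Gen 1 (rule 122): 01000011011101
Gen 2 (rule 169): 00011010111010
Gen 3 (rule 89): 11011000101001
Gen 4 (rule 122): 11111101010110

Answer: 11111101010110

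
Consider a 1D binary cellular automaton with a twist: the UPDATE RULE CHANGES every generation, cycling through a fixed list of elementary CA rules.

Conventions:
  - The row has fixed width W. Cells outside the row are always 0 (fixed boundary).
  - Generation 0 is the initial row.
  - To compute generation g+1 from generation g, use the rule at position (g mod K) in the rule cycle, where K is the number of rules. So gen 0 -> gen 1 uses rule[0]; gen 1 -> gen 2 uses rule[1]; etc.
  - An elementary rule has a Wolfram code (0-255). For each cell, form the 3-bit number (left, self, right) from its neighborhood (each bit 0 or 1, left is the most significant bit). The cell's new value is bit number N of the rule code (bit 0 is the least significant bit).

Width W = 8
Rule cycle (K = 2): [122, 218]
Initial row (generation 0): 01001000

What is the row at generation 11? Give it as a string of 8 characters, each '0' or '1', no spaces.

Answer: 10011101

Derivation:
Gen 0: 01001000
Gen 1 (rule 122): 10110100
Gen 2 (rule 218): 00110010
Gen 3 (rule 122): 01111101
Gen 4 (rule 218): 11111100
Gen 5 (rule 122): 10000110
Gen 6 (rule 218): 01001111
Gen 7 (rule 122): 10111001
Gen 8 (rule 218): 00111110
Gen 9 (rule 122): 01100011
Gen 10 (rule 218): 11110111
Gen 11 (rule 122): 10011101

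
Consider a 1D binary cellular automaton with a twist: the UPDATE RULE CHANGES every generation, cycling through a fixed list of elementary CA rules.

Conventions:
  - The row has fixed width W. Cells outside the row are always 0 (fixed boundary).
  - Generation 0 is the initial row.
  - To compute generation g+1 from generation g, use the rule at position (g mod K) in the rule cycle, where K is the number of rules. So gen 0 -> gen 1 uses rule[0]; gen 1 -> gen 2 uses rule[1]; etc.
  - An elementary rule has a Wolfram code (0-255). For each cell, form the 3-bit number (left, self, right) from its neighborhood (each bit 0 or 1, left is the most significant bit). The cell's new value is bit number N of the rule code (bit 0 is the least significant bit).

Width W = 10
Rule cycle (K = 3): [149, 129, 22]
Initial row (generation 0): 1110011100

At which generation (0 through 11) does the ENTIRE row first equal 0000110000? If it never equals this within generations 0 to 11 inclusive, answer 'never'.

Answer: never

Derivation:
Gen 0: 1110011100
Gen 1 (rule 149): 0101001011
Gen 2 (rule 129): 0000000000
Gen 3 (rule 22): 0000000000
Gen 4 (rule 149): 1111111111
Gen 5 (rule 129): 0111111110
Gen 6 (rule 22): 1000000001
Gen 7 (rule 149): 1111111101
Gen 8 (rule 129): 0111111000
Gen 9 (rule 22): 1000000100
Gen 10 (rule 149): 1111110111
Gen 11 (rule 129): 0111100010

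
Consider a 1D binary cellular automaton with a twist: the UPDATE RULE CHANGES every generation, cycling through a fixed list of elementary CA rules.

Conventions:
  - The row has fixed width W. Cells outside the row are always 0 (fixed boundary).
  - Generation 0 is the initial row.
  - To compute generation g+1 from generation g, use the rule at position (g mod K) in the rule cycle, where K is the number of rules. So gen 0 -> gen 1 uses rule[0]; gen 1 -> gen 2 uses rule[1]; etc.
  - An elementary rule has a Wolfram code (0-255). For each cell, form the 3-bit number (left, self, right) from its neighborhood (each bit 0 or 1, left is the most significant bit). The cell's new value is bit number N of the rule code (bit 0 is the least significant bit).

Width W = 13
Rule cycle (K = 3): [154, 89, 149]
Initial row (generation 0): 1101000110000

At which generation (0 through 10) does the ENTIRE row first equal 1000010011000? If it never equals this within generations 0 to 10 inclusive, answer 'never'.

Answer: never

Derivation:
Gen 0: 1101000110000
Gen 1 (rule 154): 1000101101000
Gen 2 (rule 89): 0110001100111
Gen 3 (rule 149): 0001100010010
Gen 4 (rule 154): 0011010101101
Gen 5 (rule 89): 1011000001100
Gen 6 (rule 149): 1000111100011
Gen 7 (rule 154): 0101111010110
Gen 8 (rule 89): 0001001000111
Gen 9 (rule 149): 1101101110010
Gen 10 (rule 154): 1001001101101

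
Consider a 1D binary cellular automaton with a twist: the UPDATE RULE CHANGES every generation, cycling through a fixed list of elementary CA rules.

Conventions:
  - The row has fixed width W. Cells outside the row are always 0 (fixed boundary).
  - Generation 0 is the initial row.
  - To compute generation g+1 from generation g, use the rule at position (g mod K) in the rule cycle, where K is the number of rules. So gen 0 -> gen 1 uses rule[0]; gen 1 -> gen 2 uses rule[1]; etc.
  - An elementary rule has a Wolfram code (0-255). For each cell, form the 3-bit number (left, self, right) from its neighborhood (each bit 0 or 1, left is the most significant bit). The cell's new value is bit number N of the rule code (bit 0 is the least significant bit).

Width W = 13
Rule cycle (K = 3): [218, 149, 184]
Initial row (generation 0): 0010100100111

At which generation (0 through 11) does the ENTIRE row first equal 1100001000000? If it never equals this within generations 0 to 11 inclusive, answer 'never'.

Answer: never

Derivation:
Gen 0: 0010100100111
Gen 1 (rule 218): 0100011011111
Gen 2 (rule 149): 0111000001110
Gen 3 (rule 184): 0110100001101
Gen 4 (rule 218): 1110010011100
Gen 5 (rule 149): 0101011001011
Gen 6 (rule 184): 0010110100110
Gen 7 (rule 218): 0100110011111
Gen 8 (rule 149): 0110001001110
Gen 9 (rule 184): 0101000101101
Gen 10 (rule 218): 1000101001100
Gen 11 (rule 149): 1110101100011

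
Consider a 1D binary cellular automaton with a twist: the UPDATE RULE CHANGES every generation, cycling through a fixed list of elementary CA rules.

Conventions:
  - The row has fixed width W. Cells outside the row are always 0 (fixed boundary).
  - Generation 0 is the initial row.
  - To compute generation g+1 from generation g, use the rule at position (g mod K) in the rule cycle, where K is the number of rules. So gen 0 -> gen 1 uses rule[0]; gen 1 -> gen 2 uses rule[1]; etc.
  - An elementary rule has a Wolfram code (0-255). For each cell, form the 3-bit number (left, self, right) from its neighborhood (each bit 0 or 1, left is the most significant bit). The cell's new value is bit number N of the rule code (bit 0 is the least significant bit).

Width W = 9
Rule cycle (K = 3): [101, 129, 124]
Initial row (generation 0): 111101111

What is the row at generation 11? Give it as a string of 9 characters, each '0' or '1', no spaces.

Answer: 010000100

Derivation:
Gen 0: 111101111
Gen 1 (rule 101): 000110001
Gen 2 (rule 129): 110000100
Gen 3 (rule 124): 111000110
Gen 4 (rule 101): 001010010
Gen 5 (rule 129): 100000000
Gen 6 (rule 124): 110000000
Gen 7 (rule 101): 010111111
Gen 8 (rule 129): 000011110
Gen 9 (rule 124): 000010011
Gen 10 (rule 101): 111010001
Gen 11 (rule 129): 010000100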